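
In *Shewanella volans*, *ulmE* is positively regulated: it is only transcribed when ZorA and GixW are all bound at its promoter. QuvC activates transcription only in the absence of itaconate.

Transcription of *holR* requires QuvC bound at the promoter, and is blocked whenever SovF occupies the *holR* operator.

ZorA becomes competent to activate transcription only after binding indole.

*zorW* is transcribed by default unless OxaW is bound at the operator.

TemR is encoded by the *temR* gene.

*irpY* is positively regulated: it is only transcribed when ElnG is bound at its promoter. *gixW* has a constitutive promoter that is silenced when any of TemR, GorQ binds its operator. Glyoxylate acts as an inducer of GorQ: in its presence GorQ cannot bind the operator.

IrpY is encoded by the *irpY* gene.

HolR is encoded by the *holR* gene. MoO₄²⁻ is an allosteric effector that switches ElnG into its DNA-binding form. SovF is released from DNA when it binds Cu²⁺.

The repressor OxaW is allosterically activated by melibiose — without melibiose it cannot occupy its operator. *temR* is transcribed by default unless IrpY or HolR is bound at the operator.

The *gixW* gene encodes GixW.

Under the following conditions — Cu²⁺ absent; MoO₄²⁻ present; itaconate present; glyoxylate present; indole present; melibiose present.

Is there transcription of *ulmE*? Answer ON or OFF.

ON

Indole is present, so ZorA is active.
MoO₄²⁻ is present, so ElnG is active.
No repressor is bound and ElnG is active, so *irpY* is transcribed.
So IrpY is produced and active.
Itaconate is present, so QuvC is inactive.
Cu²⁺ is absent, so SovF is active.
With repressor SovF bound, *holR* is not transcribed.
So HolR is not produced.
With repressor IrpY bound, *temR* is not transcribed.
So TemR is not produced.
Glyoxylate is present, so GorQ is inactive.
With no repressor bound, *gixW* is transcribed.
So GixW is produced and active.
No repressor is bound and ZorA and GixW are active, so *ulmE* is transcribed.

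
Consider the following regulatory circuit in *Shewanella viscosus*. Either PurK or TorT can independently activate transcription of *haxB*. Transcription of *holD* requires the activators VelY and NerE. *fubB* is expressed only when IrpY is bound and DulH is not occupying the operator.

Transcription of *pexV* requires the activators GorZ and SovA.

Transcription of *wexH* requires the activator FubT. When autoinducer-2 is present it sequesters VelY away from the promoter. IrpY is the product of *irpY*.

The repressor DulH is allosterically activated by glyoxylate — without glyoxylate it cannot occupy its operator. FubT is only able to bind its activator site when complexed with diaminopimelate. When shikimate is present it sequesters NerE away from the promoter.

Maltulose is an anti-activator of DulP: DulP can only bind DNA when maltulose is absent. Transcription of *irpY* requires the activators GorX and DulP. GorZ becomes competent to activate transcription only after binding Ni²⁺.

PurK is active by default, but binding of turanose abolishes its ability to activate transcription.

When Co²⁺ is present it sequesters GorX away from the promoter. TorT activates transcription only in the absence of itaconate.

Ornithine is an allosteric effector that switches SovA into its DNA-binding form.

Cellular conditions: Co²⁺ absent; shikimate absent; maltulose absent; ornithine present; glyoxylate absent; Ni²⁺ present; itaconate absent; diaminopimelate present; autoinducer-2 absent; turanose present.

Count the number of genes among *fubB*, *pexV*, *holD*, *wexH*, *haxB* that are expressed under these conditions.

5

Co²⁺ is absent, so GorX is active.
Maltulose is absent, so DulP is active.
No repressor is bound and GorX and DulP are active, so *irpY* is transcribed.
So IrpY is produced and active.
Glyoxylate is absent, so DulH is inactive.
No repressor is bound and IrpY is active, so *fubB* is transcribed.
→ *fubB* is ON.
Ni²⁺ is present, so GorZ is active.
Ornithine is present, so SovA is active.
No repressor is bound and GorZ and SovA are active, so *pexV* is transcribed.
→ *pexV* is ON.
Autoinducer-2 is absent, so VelY is active.
Shikimate is absent, so NerE is active.
No repressor is bound and VelY and NerE are active, so *holD* is transcribed.
→ *holD* is ON.
Diaminopimelate is present, so FubT is active.
No repressor is bound and FubT is active, so *wexH* is transcribed.
→ *wexH* is ON.
Turanose is present, so PurK is inactive.
Itaconate is absent, so TorT is active.
Activator TorT is present, so *haxB* is transcribed.
→ *haxB* is ON.
5 of the 5 genes are transcribed.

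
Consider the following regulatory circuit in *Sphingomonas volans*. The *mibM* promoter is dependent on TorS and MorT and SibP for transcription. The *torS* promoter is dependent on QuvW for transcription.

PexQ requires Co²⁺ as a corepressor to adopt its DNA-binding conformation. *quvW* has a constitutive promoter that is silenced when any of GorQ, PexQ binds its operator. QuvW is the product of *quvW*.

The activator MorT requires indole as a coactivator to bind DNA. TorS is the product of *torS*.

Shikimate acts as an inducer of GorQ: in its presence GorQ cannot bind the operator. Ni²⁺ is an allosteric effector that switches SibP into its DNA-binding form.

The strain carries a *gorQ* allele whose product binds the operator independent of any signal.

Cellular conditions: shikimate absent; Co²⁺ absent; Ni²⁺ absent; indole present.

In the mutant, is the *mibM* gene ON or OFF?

GorQ is constitutively active in this strain.
Co²⁺ is absent, so PexQ is inactive.
With repressor GorQ bound, *quvW* is not transcribed.
So QuvW is not produced.
Required activator QuvW is absent, so *torS* is not transcribed.
So TorS is not produced.
Indole is present, so MorT is active.
Ni²⁺ is absent, so SibP is inactive.
Required activator TorS is absent, so *mibM* is not transcribed.

OFF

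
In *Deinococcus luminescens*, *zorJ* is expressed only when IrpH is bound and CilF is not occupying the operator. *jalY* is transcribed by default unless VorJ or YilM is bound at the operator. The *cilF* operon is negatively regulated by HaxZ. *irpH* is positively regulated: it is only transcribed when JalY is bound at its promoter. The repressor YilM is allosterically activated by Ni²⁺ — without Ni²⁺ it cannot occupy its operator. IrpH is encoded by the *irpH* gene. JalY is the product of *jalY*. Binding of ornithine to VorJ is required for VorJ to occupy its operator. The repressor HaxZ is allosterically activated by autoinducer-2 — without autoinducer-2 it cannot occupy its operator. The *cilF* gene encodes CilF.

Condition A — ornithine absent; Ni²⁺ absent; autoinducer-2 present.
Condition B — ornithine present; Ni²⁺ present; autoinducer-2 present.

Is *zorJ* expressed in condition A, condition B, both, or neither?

A only

Condition A:
Ornithine is absent, so VorJ is inactive.
Ni²⁺ is absent, so YilM is inactive.
With no repressor bound, *jalY* is transcribed.
So JalY is produced and active.
No repressor is bound and JalY is active, so *irpH* is transcribed.
So IrpH is produced and active.
Autoinducer-2 is present, so HaxZ is active.
With repressor HaxZ bound, *cilF* is not transcribed.
So CilF is not produced.
No repressor is bound and IrpH is active, so *zorJ* is transcribed.
→ *zorJ* is ON in A.
Condition B:
Ornithine is present, so VorJ is active.
Ni²⁺ is present, so YilM is active.
With repressor VorJ bound, *jalY* is not transcribed.
So JalY is not produced.
Required activator JalY is absent, so *irpH* is not transcribed.
So IrpH is not produced.
Autoinducer-2 is present, so HaxZ is active.
With repressor HaxZ bound, *cilF* is not transcribed.
So CilF is not produced.
Required activator IrpH is absent, so *zorJ* is not transcribed.
→ *zorJ* is OFF in B.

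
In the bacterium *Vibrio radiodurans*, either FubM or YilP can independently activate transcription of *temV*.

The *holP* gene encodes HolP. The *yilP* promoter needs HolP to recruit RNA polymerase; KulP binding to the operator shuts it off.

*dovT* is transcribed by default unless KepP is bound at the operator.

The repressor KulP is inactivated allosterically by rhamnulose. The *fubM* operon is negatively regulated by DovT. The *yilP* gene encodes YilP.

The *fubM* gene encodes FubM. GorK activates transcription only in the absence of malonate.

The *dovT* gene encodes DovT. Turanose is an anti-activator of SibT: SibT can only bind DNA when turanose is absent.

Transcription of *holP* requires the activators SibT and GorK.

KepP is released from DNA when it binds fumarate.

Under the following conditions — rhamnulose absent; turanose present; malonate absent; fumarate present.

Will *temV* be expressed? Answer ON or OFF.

Fumarate is present, so KepP is inactive.
With no repressor bound, *dovT* is transcribed.
So DovT is produced and active.
With repressor DovT bound, *fubM* is not transcribed.
So FubM is not produced.
Rhamnulose is absent, so KulP is active.
Turanose is present, so SibT is inactive.
Malonate is absent, so GorK is active.
Required activator SibT is absent, so *holP* is not transcribed.
So HolP is not produced.
With repressor KulP bound, *yilP* is not transcribed.
So YilP is not produced.
No activator is available at the *temV* promoter, so *temV* is not transcribed.

OFF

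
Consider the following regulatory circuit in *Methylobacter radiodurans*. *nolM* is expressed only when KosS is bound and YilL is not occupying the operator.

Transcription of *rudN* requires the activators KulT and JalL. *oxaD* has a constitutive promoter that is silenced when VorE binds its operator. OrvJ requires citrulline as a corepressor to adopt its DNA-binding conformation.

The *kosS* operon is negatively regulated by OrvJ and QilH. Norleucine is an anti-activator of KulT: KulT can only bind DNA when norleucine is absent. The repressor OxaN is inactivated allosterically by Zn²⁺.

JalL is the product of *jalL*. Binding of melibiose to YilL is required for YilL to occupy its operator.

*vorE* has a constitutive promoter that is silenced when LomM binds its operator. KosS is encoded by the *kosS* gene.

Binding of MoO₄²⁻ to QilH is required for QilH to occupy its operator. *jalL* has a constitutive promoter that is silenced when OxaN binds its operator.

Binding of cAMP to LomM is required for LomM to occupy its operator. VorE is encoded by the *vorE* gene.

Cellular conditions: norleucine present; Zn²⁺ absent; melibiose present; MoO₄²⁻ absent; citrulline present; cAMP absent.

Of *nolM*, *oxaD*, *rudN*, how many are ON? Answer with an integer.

0

Citrulline is present, so OrvJ is active.
MoO₄²⁻ is absent, so QilH is inactive.
With repressor OrvJ bound, *kosS* is not transcribed.
So KosS is not produced.
Melibiose is present, so YilL is active.
With repressor YilL bound, *nolM* is not transcribed.
→ *nolM* is OFF.
cAMP is absent, so LomM is inactive.
With no repressor bound, *vorE* is transcribed.
So VorE is produced and active.
With repressor VorE bound, *oxaD* is not transcribed.
→ *oxaD* is OFF.
Norleucine is present, so KulT is inactive.
Zn²⁺ is absent, so OxaN is active.
With repressor OxaN bound, *jalL* is not transcribed.
So JalL is not produced.
Required activator KulT is absent, so *rudN* is not transcribed.
→ *rudN* is OFF.
0 of the 3 genes are transcribed.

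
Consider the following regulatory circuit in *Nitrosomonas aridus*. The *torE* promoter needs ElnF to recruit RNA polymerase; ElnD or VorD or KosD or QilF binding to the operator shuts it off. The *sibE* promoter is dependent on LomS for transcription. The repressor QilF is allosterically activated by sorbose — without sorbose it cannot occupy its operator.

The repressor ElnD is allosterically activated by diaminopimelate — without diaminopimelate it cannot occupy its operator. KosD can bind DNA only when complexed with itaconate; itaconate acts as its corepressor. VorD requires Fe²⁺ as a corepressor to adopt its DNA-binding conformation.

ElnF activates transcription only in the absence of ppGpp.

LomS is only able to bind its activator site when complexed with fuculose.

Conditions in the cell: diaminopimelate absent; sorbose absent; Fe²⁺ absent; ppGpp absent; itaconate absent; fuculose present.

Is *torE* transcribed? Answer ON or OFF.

ON

Diaminopimelate is absent, so ElnD is inactive.
Fe²⁺ is absent, so VorD is inactive.
ppGpp is absent, so ElnF is active.
Itaconate is absent, so KosD is inactive.
Sorbose is absent, so QilF is inactive.
No repressor is bound and ElnF is active, so *torE* is transcribed.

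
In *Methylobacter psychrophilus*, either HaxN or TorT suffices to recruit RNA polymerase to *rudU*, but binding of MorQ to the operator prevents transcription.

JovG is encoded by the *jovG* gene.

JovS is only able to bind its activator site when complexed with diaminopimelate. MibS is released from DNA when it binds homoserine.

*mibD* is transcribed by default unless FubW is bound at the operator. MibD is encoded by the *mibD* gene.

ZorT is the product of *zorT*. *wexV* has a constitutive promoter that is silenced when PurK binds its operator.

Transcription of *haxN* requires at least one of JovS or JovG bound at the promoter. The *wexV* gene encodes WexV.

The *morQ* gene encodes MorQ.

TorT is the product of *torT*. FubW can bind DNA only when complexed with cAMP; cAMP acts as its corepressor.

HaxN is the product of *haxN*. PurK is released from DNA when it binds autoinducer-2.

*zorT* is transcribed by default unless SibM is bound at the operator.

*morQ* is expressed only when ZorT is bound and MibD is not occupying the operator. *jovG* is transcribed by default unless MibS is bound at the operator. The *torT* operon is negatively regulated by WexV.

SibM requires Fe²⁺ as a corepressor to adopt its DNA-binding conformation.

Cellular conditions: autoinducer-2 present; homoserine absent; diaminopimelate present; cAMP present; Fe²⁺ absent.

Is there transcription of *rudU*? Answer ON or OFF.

OFF

Diaminopimelate is present, so JovS is active.
Homoserine is absent, so MibS is active.
With repressor MibS bound, *jovG* is not transcribed.
So JovG is not produced.
Activator JovS is present, so *haxN* is transcribed.
So HaxN is produced and active.
Fe²⁺ is absent, so SibM is inactive.
With no repressor bound, *zorT* is transcribed.
So ZorT is produced and active.
cAMP is present, so FubW is active.
With repressor FubW bound, *mibD* is not transcribed.
So MibD is not produced.
No repressor is bound and ZorT is active, so *morQ* is transcribed.
So MorQ is produced and active.
Autoinducer-2 is present, so PurK is inactive.
With no repressor bound, *wexV* is transcribed.
So WexV is produced and active.
With repressor WexV bound, *torT* is not transcribed.
So TorT is not produced.
With repressor MorQ bound, *rudU* is not transcribed.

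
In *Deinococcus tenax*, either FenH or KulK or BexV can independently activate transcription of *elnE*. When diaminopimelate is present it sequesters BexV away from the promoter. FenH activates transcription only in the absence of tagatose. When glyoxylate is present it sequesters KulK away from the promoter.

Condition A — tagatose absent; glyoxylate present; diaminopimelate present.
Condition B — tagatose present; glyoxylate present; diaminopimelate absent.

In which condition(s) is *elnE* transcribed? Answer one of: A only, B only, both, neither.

both

Condition A:
Tagatose is absent, so FenH is active.
Glyoxylate is present, so KulK is inactive.
Diaminopimelate is present, so BexV is inactive.
Activator FenH is present, so *elnE* is transcribed.
→ *elnE* is ON in A.
Condition B:
Tagatose is present, so FenH is inactive.
Glyoxylate is present, so KulK is inactive.
Diaminopimelate is absent, so BexV is active.
Activator BexV is present, so *elnE* is transcribed.
→ *elnE* is ON in B.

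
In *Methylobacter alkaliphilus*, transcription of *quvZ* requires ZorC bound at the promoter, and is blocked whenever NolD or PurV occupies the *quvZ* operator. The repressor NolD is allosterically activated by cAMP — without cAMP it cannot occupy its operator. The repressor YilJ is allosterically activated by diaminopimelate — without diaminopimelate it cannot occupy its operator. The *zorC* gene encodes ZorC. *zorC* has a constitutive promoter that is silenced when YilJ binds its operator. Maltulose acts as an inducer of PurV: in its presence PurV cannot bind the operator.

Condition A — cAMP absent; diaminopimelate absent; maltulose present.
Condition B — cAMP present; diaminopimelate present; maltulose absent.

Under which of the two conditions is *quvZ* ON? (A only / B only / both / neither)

A only

Condition A:
cAMP is absent, so NolD is inactive.
Diaminopimelate is absent, so YilJ is inactive.
With no repressor bound, *zorC* is transcribed.
So ZorC is produced and active.
Maltulose is present, so PurV is inactive.
No repressor is bound and ZorC is active, so *quvZ* is transcribed.
→ *quvZ* is ON in A.
Condition B:
cAMP is present, so NolD is active.
Diaminopimelate is present, so YilJ is active.
With repressor YilJ bound, *zorC* is not transcribed.
So ZorC is not produced.
Maltulose is absent, so PurV is active.
With repressor NolD bound, *quvZ* is not transcribed.
→ *quvZ* is OFF in B.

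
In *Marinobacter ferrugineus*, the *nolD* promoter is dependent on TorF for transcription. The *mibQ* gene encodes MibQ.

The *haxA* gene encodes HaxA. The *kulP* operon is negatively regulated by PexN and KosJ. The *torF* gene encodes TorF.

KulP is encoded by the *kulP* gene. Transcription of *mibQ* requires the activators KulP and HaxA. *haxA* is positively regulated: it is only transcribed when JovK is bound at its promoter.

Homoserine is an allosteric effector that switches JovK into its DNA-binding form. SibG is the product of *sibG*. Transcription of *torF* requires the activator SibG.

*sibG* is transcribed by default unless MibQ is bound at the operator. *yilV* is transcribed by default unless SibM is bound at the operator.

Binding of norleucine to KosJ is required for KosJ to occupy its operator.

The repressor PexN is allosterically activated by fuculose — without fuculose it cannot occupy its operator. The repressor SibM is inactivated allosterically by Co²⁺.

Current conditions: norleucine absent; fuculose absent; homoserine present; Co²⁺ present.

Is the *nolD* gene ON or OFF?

OFF

Fuculose is absent, so PexN is inactive.
Norleucine is absent, so KosJ is inactive.
With no repressor bound, *kulP* is transcribed.
So KulP is produced and active.
Homoserine is present, so JovK is active.
No repressor is bound and JovK is active, so *haxA* is transcribed.
So HaxA is produced and active.
No repressor is bound and KulP and HaxA are active, so *mibQ* is transcribed.
So MibQ is produced and active.
With repressor MibQ bound, *sibG* is not transcribed.
So SibG is not produced.
Required activator SibG is absent, so *torF* is not transcribed.
So TorF is not produced.
Required activator TorF is absent, so *nolD* is not transcribed.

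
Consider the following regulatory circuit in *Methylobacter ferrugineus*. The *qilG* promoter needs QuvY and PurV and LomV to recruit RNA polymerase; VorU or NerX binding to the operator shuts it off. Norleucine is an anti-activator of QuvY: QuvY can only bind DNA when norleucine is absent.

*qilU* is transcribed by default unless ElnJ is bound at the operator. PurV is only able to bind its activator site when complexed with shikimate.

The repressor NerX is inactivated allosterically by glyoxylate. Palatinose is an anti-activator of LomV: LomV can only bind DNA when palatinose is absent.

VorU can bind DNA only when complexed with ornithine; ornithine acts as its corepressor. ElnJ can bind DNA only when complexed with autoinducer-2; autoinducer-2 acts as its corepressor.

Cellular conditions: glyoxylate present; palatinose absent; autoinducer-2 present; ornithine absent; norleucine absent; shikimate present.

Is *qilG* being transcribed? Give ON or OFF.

ON

Ornithine is absent, so VorU is inactive.
Glyoxylate is present, so NerX is inactive.
Norleucine is absent, so QuvY is active.
Shikimate is present, so PurV is active.
Palatinose is absent, so LomV is active.
No repressor is bound and QuvY and PurV and LomV are active, so *qilG* is transcribed.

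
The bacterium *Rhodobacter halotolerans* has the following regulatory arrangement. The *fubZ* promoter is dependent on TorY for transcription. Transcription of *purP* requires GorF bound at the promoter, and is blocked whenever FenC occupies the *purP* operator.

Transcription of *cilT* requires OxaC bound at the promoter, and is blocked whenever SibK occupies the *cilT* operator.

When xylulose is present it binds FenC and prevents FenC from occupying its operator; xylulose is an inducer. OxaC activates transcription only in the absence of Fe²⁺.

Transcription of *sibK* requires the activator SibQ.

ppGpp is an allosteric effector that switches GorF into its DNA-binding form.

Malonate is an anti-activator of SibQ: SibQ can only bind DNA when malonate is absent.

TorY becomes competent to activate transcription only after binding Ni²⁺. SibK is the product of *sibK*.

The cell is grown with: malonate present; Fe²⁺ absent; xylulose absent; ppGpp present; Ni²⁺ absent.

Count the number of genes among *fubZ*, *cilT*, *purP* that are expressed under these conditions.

1

Ni²⁺ is absent, so TorY is inactive.
Required activator TorY is absent, so *fubZ* is not transcribed.
→ *fubZ* is OFF.
Fe²⁺ is absent, so OxaC is active.
Malonate is present, so SibQ is inactive.
Required activator SibQ is absent, so *sibK* is not transcribed.
So SibK is not produced.
No repressor is bound and OxaC is active, so *cilT* is transcribed.
→ *cilT* is ON.
Xylulose is absent, so FenC is active.
ppGpp is present, so GorF is active.
With repressor FenC bound, *purP* is not transcribed.
→ *purP* is OFF.
1 of the 3 genes is transcribed.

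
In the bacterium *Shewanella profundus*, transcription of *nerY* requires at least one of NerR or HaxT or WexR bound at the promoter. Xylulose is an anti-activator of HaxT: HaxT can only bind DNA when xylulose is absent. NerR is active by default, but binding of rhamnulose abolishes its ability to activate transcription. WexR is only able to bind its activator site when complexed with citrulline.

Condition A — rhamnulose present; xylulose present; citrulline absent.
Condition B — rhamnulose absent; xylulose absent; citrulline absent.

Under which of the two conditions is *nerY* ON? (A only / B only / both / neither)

Condition A:
Rhamnulose is present, so NerR is inactive.
Xylulose is present, so HaxT is inactive.
Citrulline is absent, so WexR is inactive.
No activator is available at the *nerY* promoter, so *nerY* is not transcribed.
→ *nerY* is OFF in A.
Condition B:
Rhamnulose is absent, so NerR is active.
Xylulose is absent, so HaxT is active.
Citrulline is absent, so WexR is inactive.
Activator NerR is present, so *nerY* is transcribed.
→ *nerY* is ON in B.

B only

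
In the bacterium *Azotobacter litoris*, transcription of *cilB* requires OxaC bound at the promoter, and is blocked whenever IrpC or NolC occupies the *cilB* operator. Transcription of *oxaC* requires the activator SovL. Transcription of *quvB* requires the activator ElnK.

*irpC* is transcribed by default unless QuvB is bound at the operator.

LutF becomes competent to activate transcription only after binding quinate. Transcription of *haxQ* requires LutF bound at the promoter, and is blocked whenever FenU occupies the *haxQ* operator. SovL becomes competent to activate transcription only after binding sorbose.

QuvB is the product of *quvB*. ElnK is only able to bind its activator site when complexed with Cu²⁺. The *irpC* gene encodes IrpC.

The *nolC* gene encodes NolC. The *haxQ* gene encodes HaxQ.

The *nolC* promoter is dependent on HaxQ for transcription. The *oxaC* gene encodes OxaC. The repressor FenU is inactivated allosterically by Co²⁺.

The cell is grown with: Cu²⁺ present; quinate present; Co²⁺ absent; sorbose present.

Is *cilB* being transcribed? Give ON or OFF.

ON

Cu²⁺ is present, so ElnK is active.
No repressor is bound and ElnK is active, so *quvB* is transcribed.
So QuvB is produced and active.
With repressor QuvB bound, *irpC* is not transcribed.
So IrpC is not produced.
Sorbose is present, so SovL is active.
No repressor is bound and SovL is active, so *oxaC* is transcribed.
So OxaC is produced and active.
Quinate is present, so LutF is active.
Co²⁺ is absent, so FenU is active.
With repressor FenU bound, *haxQ* is not transcribed.
So HaxQ is not produced.
Required activator HaxQ is absent, so *nolC* is not transcribed.
So NolC is not produced.
No repressor is bound and OxaC is active, so *cilB* is transcribed.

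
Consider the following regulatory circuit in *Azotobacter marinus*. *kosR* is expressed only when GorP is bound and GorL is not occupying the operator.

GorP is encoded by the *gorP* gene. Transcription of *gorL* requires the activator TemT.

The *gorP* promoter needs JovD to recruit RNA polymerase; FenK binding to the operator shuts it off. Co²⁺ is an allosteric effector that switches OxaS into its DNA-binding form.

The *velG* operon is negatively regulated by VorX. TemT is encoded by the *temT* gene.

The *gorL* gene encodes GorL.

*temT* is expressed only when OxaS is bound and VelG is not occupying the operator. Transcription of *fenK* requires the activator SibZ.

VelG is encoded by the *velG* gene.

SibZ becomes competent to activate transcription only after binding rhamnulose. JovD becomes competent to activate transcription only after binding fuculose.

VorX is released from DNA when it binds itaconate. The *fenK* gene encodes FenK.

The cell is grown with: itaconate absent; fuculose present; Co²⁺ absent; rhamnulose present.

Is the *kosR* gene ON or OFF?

OFF

Itaconate is absent, so VorX is active.
With repressor VorX bound, *velG* is not transcribed.
So VelG is not produced.
Co²⁺ is absent, so OxaS is inactive.
Required activator OxaS is absent, so *temT* is not transcribed.
So TemT is not produced.
Required activator TemT is absent, so *gorL* is not transcribed.
So GorL is not produced.
Rhamnulose is present, so SibZ is active.
No repressor is bound and SibZ is active, so *fenK* is transcribed.
So FenK is produced and active.
Fuculose is present, so JovD is active.
With repressor FenK bound, *gorP* is not transcribed.
So GorP is not produced.
Required activator GorP is absent, so *kosR* is not transcribed.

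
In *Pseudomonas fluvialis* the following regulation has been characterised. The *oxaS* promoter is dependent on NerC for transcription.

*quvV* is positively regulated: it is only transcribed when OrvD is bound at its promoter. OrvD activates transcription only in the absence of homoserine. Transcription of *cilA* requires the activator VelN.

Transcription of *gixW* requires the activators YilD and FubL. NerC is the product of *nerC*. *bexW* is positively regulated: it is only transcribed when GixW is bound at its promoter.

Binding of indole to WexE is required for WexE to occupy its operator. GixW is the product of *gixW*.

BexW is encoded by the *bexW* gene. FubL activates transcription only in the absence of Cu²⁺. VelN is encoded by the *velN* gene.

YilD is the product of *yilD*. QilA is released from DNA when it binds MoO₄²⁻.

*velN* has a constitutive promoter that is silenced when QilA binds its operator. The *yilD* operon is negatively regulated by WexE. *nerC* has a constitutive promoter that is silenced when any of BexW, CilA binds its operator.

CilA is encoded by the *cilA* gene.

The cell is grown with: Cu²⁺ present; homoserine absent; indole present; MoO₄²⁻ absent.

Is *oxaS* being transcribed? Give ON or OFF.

Indole is present, so WexE is active.
With repressor WexE bound, *yilD* is not transcribed.
So YilD is not produced.
Cu²⁺ is present, so FubL is inactive.
Required activator YilD is absent, so *gixW* is not transcribed.
So GixW is not produced.
Required activator GixW is absent, so *bexW* is not transcribed.
So BexW is not produced.
MoO₄²⁻ is absent, so QilA is active.
With repressor QilA bound, *velN* is not transcribed.
So VelN is not produced.
Required activator VelN is absent, so *cilA* is not transcribed.
So CilA is not produced.
With no repressor bound, *nerC* is transcribed.
So NerC is produced and active.
No repressor is bound and NerC is active, so *oxaS* is transcribed.

ON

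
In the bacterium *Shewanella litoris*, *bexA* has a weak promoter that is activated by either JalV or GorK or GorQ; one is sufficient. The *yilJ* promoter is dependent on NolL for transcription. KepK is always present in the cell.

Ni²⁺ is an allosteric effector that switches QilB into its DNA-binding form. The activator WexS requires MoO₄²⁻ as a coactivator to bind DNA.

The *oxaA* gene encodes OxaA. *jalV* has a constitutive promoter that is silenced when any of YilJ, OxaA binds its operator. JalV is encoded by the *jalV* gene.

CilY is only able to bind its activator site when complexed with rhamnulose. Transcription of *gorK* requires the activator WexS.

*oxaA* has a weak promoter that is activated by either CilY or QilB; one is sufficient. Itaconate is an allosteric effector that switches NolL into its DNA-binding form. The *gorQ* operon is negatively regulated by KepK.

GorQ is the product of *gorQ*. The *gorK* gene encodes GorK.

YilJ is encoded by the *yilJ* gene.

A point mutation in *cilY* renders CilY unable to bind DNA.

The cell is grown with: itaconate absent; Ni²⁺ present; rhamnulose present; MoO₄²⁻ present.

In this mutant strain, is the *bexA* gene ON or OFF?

Itaconate is absent, so NolL is inactive.
Required activator NolL is absent, so *yilJ* is not transcribed.
So YilJ is not produced.
CilY is non-functional in this strain, so it has no effect.
Ni²⁺ is present, so QilB is active.
Activator QilB is present, so *oxaA* is transcribed.
So OxaA is produced and active.
With repressor OxaA bound, *jalV* is not transcribed.
So JalV is not produced.
MoO₄²⁻ is present, so WexS is active.
No repressor is bound and WexS is active, so *gorK* is transcribed.
So GorK is produced and active.
KepK is produced constitutively and is active.
With repressor KepK bound, *gorQ* is not transcribed.
So GorQ is not produced.
Activator GorK is present, so *bexA* is transcribed.

ON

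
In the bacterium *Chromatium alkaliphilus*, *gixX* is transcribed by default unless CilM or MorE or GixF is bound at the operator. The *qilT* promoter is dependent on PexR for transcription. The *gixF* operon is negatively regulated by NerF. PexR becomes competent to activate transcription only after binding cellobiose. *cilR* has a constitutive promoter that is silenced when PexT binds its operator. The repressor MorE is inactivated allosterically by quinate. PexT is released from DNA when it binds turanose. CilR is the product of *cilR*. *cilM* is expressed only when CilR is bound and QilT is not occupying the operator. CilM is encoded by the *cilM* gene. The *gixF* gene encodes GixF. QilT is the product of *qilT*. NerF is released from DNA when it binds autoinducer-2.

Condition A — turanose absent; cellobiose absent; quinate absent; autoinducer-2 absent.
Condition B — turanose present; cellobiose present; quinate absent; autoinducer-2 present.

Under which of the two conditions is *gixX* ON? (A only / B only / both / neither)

Condition A:
Turanose is absent, so PexT is active.
With repressor PexT bound, *cilR* is not transcribed.
So CilR is not produced.
Cellobiose is absent, so PexR is inactive.
Required activator PexR is absent, so *qilT* is not transcribed.
So QilT is not produced.
Required activator CilR is absent, so *cilM* is not transcribed.
So CilM is not produced.
Quinate is absent, so MorE is active.
Autoinducer-2 is absent, so NerF is active.
With repressor NerF bound, *gixF* is not transcribed.
So GixF is not produced.
With repressor MorE bound, *gixX* is not transcribed.
→ *gixX* is OFF in A.
Condition B:
Turanose is present, so PexT is inactive.
With no repressor bound, *cilR* is transcribed.
So CilR is produced and active.
Cellobiose is present, so PexR is active.
No repressor is bound and PexR is active, so *qilT* is transcribed.
So QilT is produced and active.
With repressor QilT bound, *cilM* is not transcribed.
So CilM is not produced.
Quinate is absent, so MorE is active.
Autoinducer-2 is present, so NerF is inactive.
With no repressor bound, *gixF* is transcribed.
So GixF is produced and active.
With repressor MorE bound, *gixX* is not transcribed.
→ *gixX* is OFF in B.

neither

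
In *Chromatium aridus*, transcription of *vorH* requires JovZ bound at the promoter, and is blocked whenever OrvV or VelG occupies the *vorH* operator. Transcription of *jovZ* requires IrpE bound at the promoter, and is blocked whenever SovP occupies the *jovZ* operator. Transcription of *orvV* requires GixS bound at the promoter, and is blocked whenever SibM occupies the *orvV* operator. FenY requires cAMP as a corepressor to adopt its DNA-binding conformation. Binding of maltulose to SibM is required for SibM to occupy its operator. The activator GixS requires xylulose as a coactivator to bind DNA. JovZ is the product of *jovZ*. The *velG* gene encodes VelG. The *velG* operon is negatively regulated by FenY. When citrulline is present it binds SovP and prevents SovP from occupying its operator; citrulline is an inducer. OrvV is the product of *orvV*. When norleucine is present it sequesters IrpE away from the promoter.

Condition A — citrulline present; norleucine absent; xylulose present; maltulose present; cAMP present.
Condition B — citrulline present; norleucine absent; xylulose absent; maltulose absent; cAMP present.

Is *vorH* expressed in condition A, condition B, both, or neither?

Condition A:
Citrulline is present, so SovP is inactive.
Norleucine is absent, so IrpE is active.
No repressor is bound and IrpE is active, so *jovZ* is transcribed.
So JovZ is produced and active.
Xylulose is present, so GixS is active.
Maltulose is present, so SibM is active.
With repressor SibM bound, *orvV* is not transcribed.
So OrvV is not produced.
cAMP is present, so FenY is active.
With repressor FenY bound, *velG* is not transcribed.
So VelG is not produced.
No repressor is bound and JovZ is active, so *vorH* is transcribed.
→ *vorH* is ON in A.
Condition B:
Citrulline is present, so SovP is inactive.
Norleucine is absent, so IrpE is active.
No repressor is bound and IrpE is active, so *jovZ* is transcribed.
So JovZ is produced and active.
Xylulose is absent, so GixS is inactive.
Maltulose is absent, so SibM is inactive.
Required activator GixS is absent, so *orvV* is not transcribed.
So OrvV is not produced.
cAMP is present, so FenY is active.
With repressor FenY bound, *velG* is not transcribed.
So VelG is not produced.
No repressor is bound and JovZ is active, so *vorH* is transcribed.
→ *vorH* is ON in B.

both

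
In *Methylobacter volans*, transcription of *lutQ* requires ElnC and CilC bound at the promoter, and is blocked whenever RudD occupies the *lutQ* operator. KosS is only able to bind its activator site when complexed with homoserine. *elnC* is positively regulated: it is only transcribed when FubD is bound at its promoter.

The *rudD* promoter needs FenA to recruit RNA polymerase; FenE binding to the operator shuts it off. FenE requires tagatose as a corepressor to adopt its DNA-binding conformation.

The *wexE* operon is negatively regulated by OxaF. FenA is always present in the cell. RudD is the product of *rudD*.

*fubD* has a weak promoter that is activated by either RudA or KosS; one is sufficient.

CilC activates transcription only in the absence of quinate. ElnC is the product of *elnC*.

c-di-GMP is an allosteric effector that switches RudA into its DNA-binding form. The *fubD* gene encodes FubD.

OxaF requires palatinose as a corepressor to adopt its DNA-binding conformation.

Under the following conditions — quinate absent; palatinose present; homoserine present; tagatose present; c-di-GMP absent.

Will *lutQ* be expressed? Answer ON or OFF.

c-di-GMP is absent, so RudA is inactive.
Homoserine is present, so KosS is active.
Activator KosS is present, so *fubD* is transcribed.
So FubD is produced and active.
No repressor is bound and FubD is active, so *elnC* is transcribed.
So ElnC is produced and active.
Tagatose is present, so FenE is active.
FenA is produced constitutively and is active.
With repressor FenE bound, *rudD* is not transcribed.
So RudD is not produced.
Quinate is absent, so CilC is active.
No repressor is bound and ElnC and CilC are active, so *lutQ* is transcribed.

ON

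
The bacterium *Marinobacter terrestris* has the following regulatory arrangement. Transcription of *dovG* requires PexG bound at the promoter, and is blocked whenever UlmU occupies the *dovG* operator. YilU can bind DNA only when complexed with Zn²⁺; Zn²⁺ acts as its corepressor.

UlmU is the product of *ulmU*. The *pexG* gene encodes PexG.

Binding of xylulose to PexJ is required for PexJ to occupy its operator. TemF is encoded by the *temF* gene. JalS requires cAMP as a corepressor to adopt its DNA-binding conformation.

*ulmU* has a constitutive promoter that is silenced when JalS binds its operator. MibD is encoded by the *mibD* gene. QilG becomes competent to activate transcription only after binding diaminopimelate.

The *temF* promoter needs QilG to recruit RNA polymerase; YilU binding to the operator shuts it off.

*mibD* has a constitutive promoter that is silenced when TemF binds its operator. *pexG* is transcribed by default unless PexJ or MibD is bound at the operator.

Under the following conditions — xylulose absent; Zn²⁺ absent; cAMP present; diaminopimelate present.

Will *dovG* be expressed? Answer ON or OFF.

ON

Xylulose is absent, so PexJ is inactive.
Diaminopimelate is present, so QilG is active.
Zn²⁺ is absent, so YilU is inactive.
No repressor is bound and QilG is active, so *temF* is transcribed.
So TemF is produced and active.
With repressor TemF bound, *mibD* is not transcribed.
So MibD is not produced.
With no repressor bound, *pexG* is transcribed.
So PexG is produced and active.
cAMP is present, so JalS is active.
With repressor JalS bound, *ulmU* is not transcribed.
So UlmU is not produced.
No repressor is bound and PexG is active, so *dovG* is transcribed.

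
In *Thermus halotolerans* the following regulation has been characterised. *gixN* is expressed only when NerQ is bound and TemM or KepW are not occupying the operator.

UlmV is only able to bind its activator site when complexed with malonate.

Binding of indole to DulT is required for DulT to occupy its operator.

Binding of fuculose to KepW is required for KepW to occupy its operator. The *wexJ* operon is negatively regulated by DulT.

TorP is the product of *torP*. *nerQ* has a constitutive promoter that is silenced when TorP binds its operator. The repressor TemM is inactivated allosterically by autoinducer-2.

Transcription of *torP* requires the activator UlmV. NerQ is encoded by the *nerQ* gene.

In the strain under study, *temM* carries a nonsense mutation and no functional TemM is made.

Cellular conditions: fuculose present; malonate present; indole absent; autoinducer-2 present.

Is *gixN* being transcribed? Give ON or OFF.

OFF

Malonate is present, so UlmV is active.
No repressor is bound and UlmV is active, so *torP* is transcribed.
So TorP is produced and active.
With repressor TorP bound, *nerQ* is not transcribed.
So NerQ is not produced.
TemM is non-functional in this strain, so it has no effect.
Fuculose is present, so KepW is active.
With repressor KepW bound, *gixN* is not transcribed.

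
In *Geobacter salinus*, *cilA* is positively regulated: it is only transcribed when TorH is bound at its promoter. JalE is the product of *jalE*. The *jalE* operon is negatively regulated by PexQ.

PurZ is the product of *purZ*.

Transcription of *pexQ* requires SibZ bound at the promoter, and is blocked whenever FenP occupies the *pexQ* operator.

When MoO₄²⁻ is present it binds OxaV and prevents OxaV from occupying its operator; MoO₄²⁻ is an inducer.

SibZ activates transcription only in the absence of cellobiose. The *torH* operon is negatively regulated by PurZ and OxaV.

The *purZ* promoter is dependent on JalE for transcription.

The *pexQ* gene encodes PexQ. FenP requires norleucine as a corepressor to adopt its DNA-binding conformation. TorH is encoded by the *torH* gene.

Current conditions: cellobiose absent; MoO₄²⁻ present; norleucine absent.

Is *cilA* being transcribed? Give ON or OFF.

Cellobiose is absent, so SibZ is active.
Norleucine is absent, so FenP is inactive.
No repressor is bound and SibZ is active, so *pexQ* is transcribed.
So PexQ is produced and active.
With repressor PexQ bound, *jalE* is not transcribed.
So JalE is not produced.
Required activator JalE is absent, so *purZ* is not transcribed.
So PurZ is not produced.
MoO₄²⁻ is present, so OxaV is inactive.
With no repressor bound, *torH* is transcribed.
So TorH is produced and active.
No repressor is bound and TorH is active, so *cilA* is transcribed.

ON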